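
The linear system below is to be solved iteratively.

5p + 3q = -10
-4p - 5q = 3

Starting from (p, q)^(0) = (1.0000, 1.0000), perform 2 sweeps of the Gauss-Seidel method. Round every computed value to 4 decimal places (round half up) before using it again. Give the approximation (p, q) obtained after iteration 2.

(-2.8880, 1.7104)

Iteration 1:
  p = (-10 - (3)·1.0000) / (5) = -2.6000
  q = (3 - (-4)·-2.6000) / (-5) = 1.4800
Iteration 2:
  p = (-10 - (3)·1.4800) / (5) = -2.8880
  q = (3 - (-4)·-2.8880) / (-5) = 1.7104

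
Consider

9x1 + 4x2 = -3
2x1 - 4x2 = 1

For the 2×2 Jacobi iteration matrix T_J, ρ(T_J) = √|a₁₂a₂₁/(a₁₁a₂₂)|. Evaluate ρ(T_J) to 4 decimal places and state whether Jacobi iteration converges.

a₁₂a₂₁/(a₁₁a₂₂) = (4)·(2) / ((9)·(-4)) = -0.222222
ρ = √|-0.222222| = √0.222222 = 0.4714
ρ < 1, so Jacobi converges

0.4714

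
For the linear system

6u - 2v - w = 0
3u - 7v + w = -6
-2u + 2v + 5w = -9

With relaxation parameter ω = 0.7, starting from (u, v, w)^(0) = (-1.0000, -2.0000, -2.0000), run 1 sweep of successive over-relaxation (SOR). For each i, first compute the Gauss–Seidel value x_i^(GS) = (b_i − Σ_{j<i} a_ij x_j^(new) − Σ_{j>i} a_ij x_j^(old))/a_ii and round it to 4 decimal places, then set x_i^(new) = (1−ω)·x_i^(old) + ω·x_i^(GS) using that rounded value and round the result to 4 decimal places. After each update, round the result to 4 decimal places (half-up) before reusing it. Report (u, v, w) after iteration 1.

(-1.0000, -0.5000, -2.0000)

Iteration 1:
  u: GS value = (0 - (-2)·-2.0000 - (-1)·-2.0000) / (6) = -1.0000;  u ← (1−ω)·-1.0000 + ω·-1.0000 = -1.0000
  v: GS value = (-6 - (3)·-1.0000 - (1)·-2.0000) / (-7) = 0.1429;  v ← (1−ω)·-2.0000 + ω·0.1429 = -0.5000
  w: GS value = (-9 - (-2)·-1.0000 - (2)·-0.5000) / (5) = -2.0000;  w ← (1−ω)·-2.0000 + ω·-2.0000 = -2.0000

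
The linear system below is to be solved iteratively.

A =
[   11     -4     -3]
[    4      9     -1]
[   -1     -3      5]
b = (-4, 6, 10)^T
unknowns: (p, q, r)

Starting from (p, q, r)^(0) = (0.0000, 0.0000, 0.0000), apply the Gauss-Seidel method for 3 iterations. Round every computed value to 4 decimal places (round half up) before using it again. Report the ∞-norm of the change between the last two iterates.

0.0310

Iteration 1:
  p = (-4 - (-4)·0.0000 - (-3)·0.0000) / (11) = -0.3636
  q = (6 - (4)·-0.3636 - (-1)·0.0000) / (9) = 0.8283
  r = (10 - (-1)·-0.3636 - (-3)·0.8283) / (5) = 2.4243
Iteration 2:
  p = (-4 - (-4)·0.8283 - (-3)·2.4243) / (11) = 0.5987
  q = (6 - (4)·0.5987 - (-1)·2.4243) / (9) = 0.6699
  r = (10 - (-1)·0.5987 - (-3)·0.6699) / (5) = 2.5217
Iteration 3:
  p = (-4 - (-4)·0.6699 - (-3)·2.5217) / (11) = 0.5677
  q = (6 - (4)·0.5677 - (-1)·2.5217) / (9) = 0.6945
  r = (10 - (-1)·0.5677 - (-3)·0.6945) / (5) = 2.5302
Change: (-0.0310, 0.0246, 0.0085) → max |·| = 0.0310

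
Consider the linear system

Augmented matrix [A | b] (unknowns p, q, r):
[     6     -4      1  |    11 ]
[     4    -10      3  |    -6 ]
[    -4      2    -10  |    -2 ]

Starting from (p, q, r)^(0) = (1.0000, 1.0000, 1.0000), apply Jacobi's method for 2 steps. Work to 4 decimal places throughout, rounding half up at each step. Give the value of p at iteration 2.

Iteration 1:
  p = (11 - (-4)·1.0000 - (1)·1.0000) / (6) = 2.3333
  q = (-6 - (4)·1.0000 - (3)·1.0000) / (-10) = 1.3000
  r = (-2 - (-4)·1.0000 - (2)·1.0000) / (-10) = 0.0000
Iteration 2:
  p = (11 - (-4)·1.3000 - (1)·0.0000) / (6) = 2.7000
  q = (-6 - (4)·2.3333 - (3)·0.0000) / (-10) = 1.5333
  r = (-2 - (-4)·2.3333 - (2)·1.3000) / (-10) = -0.4733

2.7000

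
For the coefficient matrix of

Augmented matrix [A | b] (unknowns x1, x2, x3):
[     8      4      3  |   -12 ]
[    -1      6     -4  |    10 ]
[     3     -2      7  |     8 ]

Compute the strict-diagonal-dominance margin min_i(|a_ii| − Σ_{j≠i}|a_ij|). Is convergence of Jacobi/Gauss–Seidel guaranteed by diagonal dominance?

row 1: |8| − (4+3) = 1
row 2: |6| − (1+4) = 1
row 3: |7| − (3+2) = 2
minimum over rows = 1 → strictly diagonally dominant (convergence guaranteed)

1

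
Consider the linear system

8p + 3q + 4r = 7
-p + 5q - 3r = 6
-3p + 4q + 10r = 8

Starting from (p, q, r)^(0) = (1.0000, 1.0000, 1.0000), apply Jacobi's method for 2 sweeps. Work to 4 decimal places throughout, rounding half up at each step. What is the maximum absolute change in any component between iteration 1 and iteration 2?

0.7000

Iteration 1:
  p = (7 - (3)·1.0000 - (4)·1.0000) / (8) = 0.0000
  q = (6 - (-1)·1.0000 - (-3)·1.0000) / (5) = 2.0000
  r = (8 - (-3)·1.0000 - (4)·1.0000) / (10) = 0.7000
Iteration 2:
  p = (7 - (3)·2.0000 - (4)·0.7000) / (8) = -0.2250
  q = (6 - (-1)·0.0000 - (-3)·0.7000) / (5) = 1.6200
  r = (8 - (-3)·0.0000 - (4)·2.0000) / (10) = 0.0000
Change: (-0.2250, -0.3800, -0.7000) → max |·| = 0.7000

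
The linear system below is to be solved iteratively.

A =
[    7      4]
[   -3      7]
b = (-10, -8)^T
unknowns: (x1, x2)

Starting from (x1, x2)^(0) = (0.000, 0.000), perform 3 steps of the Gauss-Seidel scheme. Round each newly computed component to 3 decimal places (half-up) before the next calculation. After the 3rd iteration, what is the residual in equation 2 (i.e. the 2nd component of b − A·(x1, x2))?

-0.003

Iteration 1:
  x1 = (-10 - (4)·0.000) / (7) = -1.429
  x2 = (-8 - (-3)·-1.429) / (7) = -1.755
Iteration 2:
  x1 = (-10 - (4)·-1.755) / (7) = -0.426
  x2 = (-8 - (-3)·-0.426) / (7) = -1.325
Iteration 3:
  x1 = (-10 - (4)·-1.325) / (7) = -0.671
  x2 = (-8 - (-3)·-0.671) / (7) = -1.430
Residual b − A·x = (0.417, -0.003)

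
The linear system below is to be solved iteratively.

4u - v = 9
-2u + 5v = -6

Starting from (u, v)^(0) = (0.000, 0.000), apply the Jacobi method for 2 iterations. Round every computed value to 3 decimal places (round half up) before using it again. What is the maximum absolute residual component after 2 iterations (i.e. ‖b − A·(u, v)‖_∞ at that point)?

Iteration 1:
  u = (9 - (-1)·0.000) / (4) = 2.250
  v = (-6 - (-2)·0.000) / (5) = -1.200
Iteration 2:
  u = (9 - (-1)·-1.200) / (4) = 1.950
  v = (-6 - (-2)·2.250) / (5) = -0.300
Residual b − A·x = (0.900, -0.600); ∞-norm = 0.900

0.900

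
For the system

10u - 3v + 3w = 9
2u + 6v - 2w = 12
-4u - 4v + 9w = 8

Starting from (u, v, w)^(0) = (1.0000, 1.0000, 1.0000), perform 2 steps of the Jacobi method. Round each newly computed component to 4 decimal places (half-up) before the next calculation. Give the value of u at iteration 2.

0.9667

Iteration 1:
  u = (9 - (-3)·1.0000 - (3)·1.0000) / (10) = 0.9000
  v = (12 - (2)·1.0000 - (-2)·1.0000) / (6) = 2.0000
  w = (8 - (-4)·1.0000 - (-4)·1.0000) / (9) = 1.7778
Iteration 2:
  u = (9 - (-3)·2.0000 - (3)·1.7778) / (10) = 0.9667
  v = (12 - (2)·0.9000 - (-2)·1.7778) / (6) = 2.2926
  w = (8 - (-4)·0.9000 - (-4)·2.0000) / (9) = 2.1778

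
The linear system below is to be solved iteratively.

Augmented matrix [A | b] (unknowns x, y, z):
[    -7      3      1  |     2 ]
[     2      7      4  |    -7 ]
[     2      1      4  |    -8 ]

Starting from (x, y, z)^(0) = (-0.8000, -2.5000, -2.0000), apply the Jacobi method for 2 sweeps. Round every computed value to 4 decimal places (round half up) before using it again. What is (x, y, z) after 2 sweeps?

Iteration 1:
  x = (2 - (3)·-2.5000 - (1)·-2.0000) / (-7) = -1.6429
  y = (-7 - (2)·-0.8000 - (4)·-2.0000) / (7) = 0.3714
  z = (-8 - (2)·-0.8000 - (1)·-2.5000) / (4) = -0.9750
Iteration 2:
  x = (2 - (3)·0.3714 - (1)·-0.9750) / (-7) = -0.2658
  y = (-7 - (2)·-1.6429 - (4)·-0.9750) / (7) = 0.0265
  z = (-8 - (2)·-1.6429 - (1)·0.3714) / (4) = -1.2714

(-0.2658, 0.0265, -1.2714)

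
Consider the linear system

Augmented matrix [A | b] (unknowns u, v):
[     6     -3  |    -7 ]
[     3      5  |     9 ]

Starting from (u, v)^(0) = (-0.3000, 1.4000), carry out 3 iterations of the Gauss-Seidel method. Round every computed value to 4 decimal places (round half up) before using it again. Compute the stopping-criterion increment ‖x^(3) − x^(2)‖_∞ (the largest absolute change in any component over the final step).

0.1020

Iteration 1:
  u = (-7 - (-3)·1.4000) / (6) = -0.4667
  v = (9 - (3)·-0.4667) / (5) = 2.0800
Iteration 2:
  u = (-7 - (-3)·2.0800) / (6) = -0.1267
  v = (9 - (3)·-0.1267) / (5) = 1.8760
Iteration 3:
  u = (-7 - (-3)·1.8760) / (6) = -0.2287
  v = (9 - (3)·-0.2287) / (5) = 1.9372
Change: (-0.1020, 0.0612) → max |·| = 0.1020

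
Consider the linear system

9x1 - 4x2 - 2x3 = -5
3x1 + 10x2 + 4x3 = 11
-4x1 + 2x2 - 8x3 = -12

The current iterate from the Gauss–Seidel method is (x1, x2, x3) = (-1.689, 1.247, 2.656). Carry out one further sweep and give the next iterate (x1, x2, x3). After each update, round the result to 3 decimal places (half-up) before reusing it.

(0.589, -0.139, 1.171)

One sweep:
  x1 = (-5 - (-4)·1.247 - (-2)·2.656) / (9) = 0.589
  x2 = (11 - (3)·0.589 - (4)·2.656) / (10) = -0.139
  x3 = (-12 - (-4)·0.589 - (2)·-0.139) / (-8) = 1.171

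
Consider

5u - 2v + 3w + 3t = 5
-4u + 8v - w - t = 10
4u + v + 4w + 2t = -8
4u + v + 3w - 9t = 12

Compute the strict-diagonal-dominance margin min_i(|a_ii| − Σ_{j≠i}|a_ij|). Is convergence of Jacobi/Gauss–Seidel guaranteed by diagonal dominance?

row 1: |5| − (2+3+3) = -3
row 2: |8| − (4+1+1) = 2
row 3: |4| − (4+1+2) = -3
row 4: |-9| − (4+1+3) = 1
minimum over rows = -3 → not strictly diagonally dominant

-3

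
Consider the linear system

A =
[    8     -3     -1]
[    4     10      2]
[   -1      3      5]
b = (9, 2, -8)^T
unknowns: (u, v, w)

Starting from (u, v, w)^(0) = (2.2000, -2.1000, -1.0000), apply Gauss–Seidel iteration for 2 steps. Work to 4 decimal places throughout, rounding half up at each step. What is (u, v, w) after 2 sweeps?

Iteration 1:
  u = (9 - (-3)·-2.1000 - (-1)·-1.0000) / (8) = 0.2125
  v = (2 - (4)·0.2125 - (2)·-1.0000) / (10) = 0.3150
  w = (-8 - (-1)·0.2125 - (3)·0.3150) / (5) = -1.7465
Iteration 2:
  u = (9 - (-3)·0.3150 - (-1)·-1.7465) / (8) = 1.0248
  v = (2 - (4)·1.0248 - (2)·-1.7465) / (10) = 0.1394
  w = (-8 - (-1)·1.0248 - (3)·0.1394) / (5) = -1.4787

(1.0248, 0.1394, -1.4787)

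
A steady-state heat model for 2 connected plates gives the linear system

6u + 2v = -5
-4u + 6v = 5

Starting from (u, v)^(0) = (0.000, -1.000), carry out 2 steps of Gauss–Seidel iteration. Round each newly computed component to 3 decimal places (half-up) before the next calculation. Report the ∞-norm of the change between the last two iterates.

Iteration 1:
  u = (-5 - (2)·-1.000) / (6) = -0.500
  v = (5 - (-4)·-0.500) / (6) = 0.500
Iteration 2:
  u = (-5 - (2)·0.500) / (6) = -1.000
  v = (5 - (-4)·-1.000) / (6) = 0.167
Change: (-0.500, -0.333) → max |·| = 0.500

0.500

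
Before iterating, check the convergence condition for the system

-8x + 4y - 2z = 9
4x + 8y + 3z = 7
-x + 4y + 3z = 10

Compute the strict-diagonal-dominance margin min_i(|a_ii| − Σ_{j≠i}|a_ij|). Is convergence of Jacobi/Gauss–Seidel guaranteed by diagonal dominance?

-2

row 1: |-8| − (4+2) = 2
row 2: |8| − (4+3) = 1
row 3: |3| − (1+4) = -2
minimum over rows = -2 → not strictly diagonally dominant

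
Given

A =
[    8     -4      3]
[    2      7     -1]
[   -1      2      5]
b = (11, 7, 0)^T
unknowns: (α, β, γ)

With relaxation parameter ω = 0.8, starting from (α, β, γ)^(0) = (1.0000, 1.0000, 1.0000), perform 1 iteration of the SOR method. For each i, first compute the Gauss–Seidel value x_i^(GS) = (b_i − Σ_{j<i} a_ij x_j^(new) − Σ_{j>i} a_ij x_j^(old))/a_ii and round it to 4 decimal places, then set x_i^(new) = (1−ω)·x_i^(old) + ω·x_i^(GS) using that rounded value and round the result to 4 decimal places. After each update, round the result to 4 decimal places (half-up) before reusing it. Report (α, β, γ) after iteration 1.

(1.4000, 0.7943, 0.1698)

Iteration 1:
  α: GS value = (11 - (-4)·1.0000 - (3)·1.0000) / (8) = 1.5000;  α ← (1−ω)·1.0000 + ω·1.5000 = 1.4000
  β: GS value = (7 - (2)·1.4000 - (-1)·1.0000) / (7) = 0.7429;  β ← (1−ω)·1.0000 + ω·0.7429 = 0.7943
  γ: GS value = (0 - (-1)·1.4000 - (2)·0.7943) / (5) = -0.0377;  γ ← (1−ω)·1.0000 + ω·-0.0377 = 0.1698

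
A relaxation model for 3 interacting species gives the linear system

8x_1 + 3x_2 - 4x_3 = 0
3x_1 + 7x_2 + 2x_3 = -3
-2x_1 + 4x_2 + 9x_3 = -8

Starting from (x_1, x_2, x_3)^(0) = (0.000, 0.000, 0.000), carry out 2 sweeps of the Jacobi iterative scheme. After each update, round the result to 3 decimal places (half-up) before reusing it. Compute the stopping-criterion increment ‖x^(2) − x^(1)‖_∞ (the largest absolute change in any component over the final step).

Iteration 1:
  x_1 = (0 - (3)·0.000 - (-4)·0.000) / (8) = 0.000
  x_2 = (-3 - (3)·0.000 - (2)·0.000) / (7) = -0.429
  x_3 = (-8 - (-2)·0.000 - (4)·0.000) / (9) = -0.889
Iteration 2:
  x_1 = (0 - (3)·-0.429 - (-4)·-0.889) / (8) = -0.284
  x_2 = (-3 - (3)·0.000 - (2)·-0.889) / (7) = -0.175
  x_3 = (-8 - (-2)·0.000 - (4)·-0.429) / (9) = -0.698
Change: (-0.284, 0.254, 0.191) → max |·| = 0.284

0.284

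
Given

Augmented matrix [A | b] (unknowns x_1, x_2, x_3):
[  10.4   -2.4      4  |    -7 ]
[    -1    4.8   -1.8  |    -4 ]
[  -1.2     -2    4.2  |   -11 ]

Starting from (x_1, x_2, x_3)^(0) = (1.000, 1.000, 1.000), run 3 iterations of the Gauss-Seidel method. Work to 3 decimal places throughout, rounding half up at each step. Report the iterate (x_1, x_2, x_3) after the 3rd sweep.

Iteration 1:
  x_1 = (-7 - (-2.4)·1.000 - (4)·1.000) / (10.4) = -0.827
  x_2 = (-4 - (-1)·-0.827 - (-1.8)·1.000) / (4.8) = -0.631
  x_3 = (-11 - (-1.2)·-0.827 - (-2)·-0.631) / (4.2) = -3.156
Iteration 2:
  x_1 = (-7 - (-2.4)·-0.631 - (4)·-3.156) / (10.4) = 0.395
  x_2 = (-4 - (-1)·0.395 - (-1.8)·-3.156) / (4.8) = -1.935
  x_3 = (-11 - (-1.2)·0.395 - (-2)·-1.935) / (4.2) = -3.428
Iteration 3:
  x_1 = (-7 - (-2.4)·-1.935 - (4)·-3.428) / (10.4) = 0.199
  x_2 = (-4 - (-1)·0.199 - (-1.8)·-3.428) / (4.8) = -2.077
  x_3 = (-11 - (-1.2)·0.199 - (-2)·-2.077) / (4.2) = -3.551

(0.199, -2.077, -3.551)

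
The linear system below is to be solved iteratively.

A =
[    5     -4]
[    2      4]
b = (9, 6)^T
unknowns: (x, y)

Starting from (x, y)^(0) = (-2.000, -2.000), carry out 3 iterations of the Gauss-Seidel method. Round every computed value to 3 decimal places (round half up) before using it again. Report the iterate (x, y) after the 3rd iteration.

(1.832, 0.584)

Iteration 1:
  x = (9 - (-4)·-2.000) / (5) = 0.200
  y = (6 - (2)·0.200) / (4) = 1.400
Iteration 2:
  x = (9 - (-4)·1.400) / (5) = 2.920
  y = (6 - (2)·2.920) / (4) = 0.040
Iteration 3:
  x = (9 - (-4)·0.040) / (5) = 1.832
  y = (6 - (2)·1.832) / (4) = 0.584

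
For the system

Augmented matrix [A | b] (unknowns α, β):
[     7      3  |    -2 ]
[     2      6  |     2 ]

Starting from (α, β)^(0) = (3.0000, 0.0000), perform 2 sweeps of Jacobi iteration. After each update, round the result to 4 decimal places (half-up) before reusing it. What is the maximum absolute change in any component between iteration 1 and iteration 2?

Iteration 1:
  α = (-2 - (3)·0.0000) / (7) = -0.2857
  β = (2 - (2)·3.0000) / (6) = -0.6667
Iteration 2:
  α = (-2 - (3)·-0.6667) / (7) = 0.0000
  β = (2 - (2)·-0.2857) / (6) = 0.4286
Change: (0.2857, 1.0953) → max |·| = 1.0953

1.0953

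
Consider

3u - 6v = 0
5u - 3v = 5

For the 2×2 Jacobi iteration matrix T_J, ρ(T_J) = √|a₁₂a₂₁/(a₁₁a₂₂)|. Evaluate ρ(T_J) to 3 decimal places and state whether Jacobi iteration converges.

1.826

a₁₂a₂₁/(a₁₁a₂₂) = (-6)·(5) / ((3)·(-3)) = 3.333333
ρ = √|3.333333| = √3.333333 = 1.826
ρ > 1, so Jacobi diverges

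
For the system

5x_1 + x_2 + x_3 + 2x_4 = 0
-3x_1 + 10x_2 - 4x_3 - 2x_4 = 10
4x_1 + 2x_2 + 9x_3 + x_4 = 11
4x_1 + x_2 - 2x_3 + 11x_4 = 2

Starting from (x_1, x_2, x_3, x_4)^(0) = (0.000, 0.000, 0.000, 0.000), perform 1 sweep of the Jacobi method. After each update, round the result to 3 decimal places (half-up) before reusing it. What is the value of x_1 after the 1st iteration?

0.000

Iteration 1:
  x_1 = (0 - (1)·0.000 - (1)·0.000 - (2)·0.000) / (5) = 0.000
  x_2 = (10 - (-3)·0.000 - (-4)·0.000 - (-2)·0.000) / (10) = 1.000
  x_3 = (11 - (4)·0.000 - (2)·0.000 - (1)·0.000) / (9) = 1.222
  x_4 = (2 - (4)·0.000 - (1)·0.000 - (-2)·0.000) / (11) = 0.182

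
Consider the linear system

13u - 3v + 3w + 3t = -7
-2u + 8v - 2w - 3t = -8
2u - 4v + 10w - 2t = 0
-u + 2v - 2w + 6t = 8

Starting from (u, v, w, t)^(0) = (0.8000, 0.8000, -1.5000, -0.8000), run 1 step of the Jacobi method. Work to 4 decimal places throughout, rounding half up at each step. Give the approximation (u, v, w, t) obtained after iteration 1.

Iteration 1:
  u = (-7 - (-3)·0.8000 - (3)·-1.5000 - (3)·-0.8000) / (13) = 0.1769
  v = (-8 - (-2)·0.8000 - (-2)·-1.5000 - (-3)·-0.8000) / (8) = -1.4750
  w = (0 - (2)·0.8000 - (-4)·0.8000 - (-2)·-0.8000) / (10) = 0.0000
  t = (8 - (-1)·0.8000 - (2)·0.8000 - (-2)·-1.5000) / (6) = 0.7000

(0.1769, -1.4750, 0.0000, 0.7000)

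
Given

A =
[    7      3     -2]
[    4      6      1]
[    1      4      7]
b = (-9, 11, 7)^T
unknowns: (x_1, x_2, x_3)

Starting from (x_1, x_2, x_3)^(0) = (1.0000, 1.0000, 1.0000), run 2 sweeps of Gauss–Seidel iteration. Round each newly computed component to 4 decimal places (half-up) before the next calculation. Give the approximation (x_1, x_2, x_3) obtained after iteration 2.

Iteration 1:
  x_1 = (-9 - (3)·1.0000 - (-2)·1.0000) / (7) = -1.4286
  x_2 = (11 - (4)·-1.4286 - (1)·1.0000) / (6) = 2.6191
  x_3 = (7 - (1)·-1.4286 - (4)·2.6191) / (7) = -0.2925
Iteration 2:
  x_1 = (-9 - (3)·2.6191 - (-2)·-0.2925) / (7) = -2.4918
  x_2 = (11 - (4)·-2.4918 - (1)·-0.2925) / (6) = 3.5433
  x_3 = (7 - (1)·-2.4918 - (4)·3.5433) / (7) = -0.6688

(-2.4918, 3.5433, -0.6688)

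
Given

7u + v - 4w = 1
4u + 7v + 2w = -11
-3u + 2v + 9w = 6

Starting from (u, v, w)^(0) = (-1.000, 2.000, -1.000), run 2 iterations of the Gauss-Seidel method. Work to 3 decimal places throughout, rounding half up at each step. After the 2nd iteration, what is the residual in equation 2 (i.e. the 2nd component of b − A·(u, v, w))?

Iteration 1:
  u = (1 - (1)·2.000 - (-4)·-1.000) / (7) = -0.714
  v = (-11 - (4)·-0.714 - (2)·-1.000) / (7) = -0.878
  w = (6 - (-3)·-0.714 - (2)·-0.878) / (9) = 0.624
Iteration 2:
  u = (1 - (1)·-0.878 - (-4)·0.624) / (7) = 0.625
  v = (-11 - (4)·0.625 - (2)·0.624) / (7) = -2.107
  w = (6 - (-3)·0.625 - (2)·-2.107) / (9) = 1.343
Residual b − A·x = (4.104, -1.437, 0.002)

-1.437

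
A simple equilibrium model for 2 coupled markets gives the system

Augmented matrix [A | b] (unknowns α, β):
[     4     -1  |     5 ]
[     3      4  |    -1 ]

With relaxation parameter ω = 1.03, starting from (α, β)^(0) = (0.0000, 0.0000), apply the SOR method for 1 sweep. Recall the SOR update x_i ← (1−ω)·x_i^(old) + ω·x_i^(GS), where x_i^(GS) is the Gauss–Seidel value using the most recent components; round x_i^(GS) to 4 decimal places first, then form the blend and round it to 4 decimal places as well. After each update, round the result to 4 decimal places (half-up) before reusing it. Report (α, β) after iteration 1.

Iteration 1:
  α: GS value = (5 - (-1)·0.0000) / (4) = 1.2500;  α ← (1−ω)·0.0000 + ω·1.2500 = 1.2875
  β: GS value = (-1 - (3)·1.2875) / (4) = -1.2156;  β ← (1−ω)·0.0000 + ω·-1.2156 = -1.2521

(1.2875, -1.2521)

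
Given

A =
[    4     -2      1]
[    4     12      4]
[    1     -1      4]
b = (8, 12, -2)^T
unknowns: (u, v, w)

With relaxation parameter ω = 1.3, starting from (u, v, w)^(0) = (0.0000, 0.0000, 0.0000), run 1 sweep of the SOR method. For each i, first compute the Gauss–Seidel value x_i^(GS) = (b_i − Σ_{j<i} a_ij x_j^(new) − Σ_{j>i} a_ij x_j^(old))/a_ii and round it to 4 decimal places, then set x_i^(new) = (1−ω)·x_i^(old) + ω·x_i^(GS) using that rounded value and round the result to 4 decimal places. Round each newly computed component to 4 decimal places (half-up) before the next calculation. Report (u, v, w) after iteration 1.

(2.6000, 0.1733, -1.4387)

Iteration 1:
  u: GS value = (8 - (-2)·0.0000 - (1)·0.0000) / (4) = 2.0000;  u ← (1−ω)·0.0000 + ω·2.0000 = 2.6000
  v: GS value = (12 - (4)·2.6000 - (4)·0.0000) / (12) = 0.1333;  v ← (1−ω)·0.0000 + ω·0.1333 = 0.1733
  w: GS value = (-2 - (1)·2.6000 - (-1)·0.1733) / (4) = -1.1067;  w ← (1−ω)·0.0000 + ω·-1.1067 = -1.4387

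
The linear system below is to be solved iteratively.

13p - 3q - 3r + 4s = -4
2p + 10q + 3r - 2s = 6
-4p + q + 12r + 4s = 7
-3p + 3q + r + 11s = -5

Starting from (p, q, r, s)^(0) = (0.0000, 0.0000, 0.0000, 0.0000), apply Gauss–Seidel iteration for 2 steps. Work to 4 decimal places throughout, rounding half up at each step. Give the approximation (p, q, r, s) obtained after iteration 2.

Iteration 1:
  p = (-4 - (-3)·0.0000 - (-3)·0.0000 - (4)·0.0000) / (13) = -0.3077
  q = (6 - (2)·-0.3077 - (3)·0.0000 - (-2)·0.0000) / (10) = 0.6615
  r = (7 - (-4)·-0.3077 - (1)·0.6615 - (4)·0.0000) / (12) = 0.4256
  s = (-5 - (-3)·-0.3077 - (3)·0.6615 - (1)·0.4256) / (11) = -0.7576
Iteration 2:
  p = (-4 - (-3)·0.6615 - (-3)·0.4256 - (4)·-0.7576) / (13) = 0.1763
  q = (6 - (2)·0.1763 - (3)·0.4256 - (-2)·-0.7576) / (10) = 0.2855
  r = (7 - (-4)·0.1763 - (1)·0.2855 - (4)·-0.7576) / (12) = 0.8708
  s = (-5 - (-3)·0.1763 - (3)·0.2855 - (1)·0.8708) / (11) = -0.5635

(0.1763, 0.2855, 0.8708, -0.5635)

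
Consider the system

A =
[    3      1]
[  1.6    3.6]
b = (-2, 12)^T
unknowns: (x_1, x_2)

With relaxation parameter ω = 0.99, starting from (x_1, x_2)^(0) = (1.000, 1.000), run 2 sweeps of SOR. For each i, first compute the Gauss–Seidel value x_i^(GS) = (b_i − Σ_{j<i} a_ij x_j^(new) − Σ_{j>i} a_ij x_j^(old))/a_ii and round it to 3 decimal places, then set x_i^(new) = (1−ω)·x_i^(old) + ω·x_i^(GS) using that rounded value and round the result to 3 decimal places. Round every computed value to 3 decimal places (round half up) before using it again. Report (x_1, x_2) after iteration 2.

(-1.905, 4.176)

Iteration 1:
  x_1: GS value = (-2 - (1)·1.000) / (3) = -1.000;  x_1 ← (1−ω)·1.000 + ω·-1.000 = -0.980
  x_2: GS value = (12 - (1.6)·-0.980) / (3.6) = 3.769;  x_2 ← (1−ω)·1.000 + ω·3.769 = 3.741
Iteration 2:
  x_1: GS value = (-2 - (1)·3.741) / (3) = -1.914;  x_1 ← (1−ω)·-0.980 + ω·-1.914 = -1.905
  x_2: GS value = (12 - (1.6)·-1.905) / (3.6) = 4.180;  x_2 ← (1−ω)·3.741 + ω·4.180 = 4.176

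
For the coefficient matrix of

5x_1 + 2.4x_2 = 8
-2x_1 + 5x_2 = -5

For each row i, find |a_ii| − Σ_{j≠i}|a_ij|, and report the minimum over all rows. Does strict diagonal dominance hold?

2.6

row 1: |5| − (2.4) = 2.6
row 2: |5| − (2) = 3
minimum over rows = 2.6 → strictly diagonally dominant (convergence guaranteed)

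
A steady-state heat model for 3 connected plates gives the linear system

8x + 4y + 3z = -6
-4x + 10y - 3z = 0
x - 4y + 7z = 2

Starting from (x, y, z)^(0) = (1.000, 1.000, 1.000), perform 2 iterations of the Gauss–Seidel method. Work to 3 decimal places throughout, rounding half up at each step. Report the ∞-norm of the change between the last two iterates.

Iteration 1:
  x = (-6 - (4)·1.000 - (3)·1.000) / (8) = -1.625
  y = (0 - (-4)·-1.625 - (-3)·1.000) / (10) = -0.350
  z = (2 - (1)·-1.625 - (-4)·-0.350) / (7) = 0.318
Iteration 2:
  x = (-6 - (4)·-0.350 - (3)·0.318) / (8) = -0.694
  y = (0 - (-4)·-0.694 - (-3)·0.318) / (10) = -0.182
  z = (2 - (1)·-0.694 - (-4)·-0.182) / (7) = 0.281
Change: (0.931, 0.168, -0.037) → max |·| = 0.931

0.931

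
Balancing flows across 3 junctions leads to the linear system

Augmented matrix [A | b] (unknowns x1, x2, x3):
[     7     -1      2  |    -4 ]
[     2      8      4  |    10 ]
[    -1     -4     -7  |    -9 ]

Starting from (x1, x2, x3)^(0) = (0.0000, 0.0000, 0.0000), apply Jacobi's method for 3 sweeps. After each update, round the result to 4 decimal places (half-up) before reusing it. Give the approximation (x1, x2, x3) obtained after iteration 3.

Iteration 1:
  x1 = (-4 - (-1)·0.0000 - (2)·0.0000) / (7) = -0.5714
  x2 = (10 - (2)·0.0000 - (4)·0.0000) / (8) = 1.2500
  x3 = (-9 - (-1)·0.0000 - (-4)·0.0000) / (-7) = 1.2857
Iteration 2:
  x1 = (-4 - (-1)·1.2500 - (2)·1.2857) / (7) = -0.7602
  x2 = (10 - (2)·-0.5714 - (4)·1.2857) / (8) = 0.7500
  x3 = (-9 - (-1)·-0.5714 - (-4)·1.2500) / (-7) = 0.6531
Iteration 3:
  x1 = (-4 - (-1)·0.7500 - (2)·0.6531) / (7) = -0.6509
  x2 = (10 - (2)·-0.7602 - (4)·0.6531) / (8) = 1.1135
  x3 = (-9 - (-1)·-0.7602 - (-4)·0.7500) / (-7) = 0.9657

(-0.6509, 1.1135, 0.9657)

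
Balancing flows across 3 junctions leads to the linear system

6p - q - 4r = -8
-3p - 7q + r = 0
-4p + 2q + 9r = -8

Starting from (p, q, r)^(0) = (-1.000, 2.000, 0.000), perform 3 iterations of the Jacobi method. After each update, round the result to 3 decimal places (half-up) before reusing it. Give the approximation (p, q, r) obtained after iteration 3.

Iteration 1:
  p = (-8 - (-1)·2.000 - (-4)·0.000) / (6) = -1.000
  q = (0 - (-3)·-1.000 - (1)·0.000) / (-7) = 0.429
  r = (-8 - (-4)·-1.000 - (2)·2.000) / (9) = -1.778
Iteration 2:
  p = (-8 - (-1)·0.429 - (-4)·-1.778) / (6) = -2.447
  q = (0 - (-3)·-1.000 - (1)·-1.778) / (-7) = 0.175
  r = (-8 - (-4)·-1.000 - (2)·0.429) / (9) = -1.429
Iteration 3:
  p = (-8 - (-1)·0.175 - (-4)·-1.429) / (6) = -2.257
  q = (0 - (-3)·-2.447 - (1)·-1.429) / (-7) = 0.845
  r = (-8 - (-4)·-2.447 - (2)·0.175) / (9) = -2.015

(-2.257, 0.845, -2.015)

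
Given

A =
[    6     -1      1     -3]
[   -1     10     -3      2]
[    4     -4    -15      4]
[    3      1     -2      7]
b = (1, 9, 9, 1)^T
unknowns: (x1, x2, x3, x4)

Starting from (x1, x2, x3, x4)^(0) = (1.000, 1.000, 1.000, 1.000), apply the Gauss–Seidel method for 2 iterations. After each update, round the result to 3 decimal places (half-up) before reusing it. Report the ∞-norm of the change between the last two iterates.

Iteration 1:
  x1 = (1 - (-1)·1.000 - (1)·1.000 - (-3)·1.000) / (6) = 0.667
  x2 = (9 - (-1)·0.667 - (-3)·1.000 - (2)·1.000) / (10) = 1.067
  x3 = (9 - (4)·0.667 - (-4)·1.067 - (4)·1.000) / (-15) = -0.440
  x4 = (1 - (3)·0.667 - (1)·1.067 - (-2)·-0.440) / (7) = -0.421
Iteration 2:
  x1 = (1 - (-1)·1.067 - (1)·-0.440 - (-3)·-0.421) / (6) = 0.207
  x2 = (9 - (-1)·0.207 - (-3)·-0.440 - (2)·-0.421) / (10) = 0.873
  x3 = (9 - (4)·0.207 - (-4)·0.873 - (4)·-0.421) / (-15) = -0.890
  x4 = (1 - (3)·0.207 - (1)·0.873 - (-2)·-0.890) / (7) = -0.325
Change: (-0.460, -0.194, -0.450, 0.096) → max |·| = 0.460

0.460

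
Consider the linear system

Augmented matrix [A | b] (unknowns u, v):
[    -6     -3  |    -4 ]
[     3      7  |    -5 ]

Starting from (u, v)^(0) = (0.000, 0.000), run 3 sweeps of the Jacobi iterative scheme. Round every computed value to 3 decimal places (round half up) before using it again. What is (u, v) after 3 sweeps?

Iteration 1:
  u = (-4 - (-3)·0.000) / (-6) = 0.667
  v = (-5 - (3)·0.000) / (7) = -0.714
Iteration 2:
  u = (-4 - (-3)·-0.714) / (-6) = 1.024
  v = (-5 - (3)·0.667) / (7) = -1.000
Iteration 3:
  u = (-4 - (-3)·-1.000) / (-6) = 1.167
  v = (-5 - (3)·1.024) / (7) = -1.153

(1.167, -1.153)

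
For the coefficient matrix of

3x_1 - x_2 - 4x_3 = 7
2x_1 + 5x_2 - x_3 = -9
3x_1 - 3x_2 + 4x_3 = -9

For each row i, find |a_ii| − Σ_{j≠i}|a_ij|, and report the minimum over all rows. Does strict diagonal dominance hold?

row 1: |3| − (1+4) = -2
row 2: |5| − (2+1) = 2
row 3: |4| − (3+3) = -2
minimum over rows = -2 → not strictly diagonally dominant

-2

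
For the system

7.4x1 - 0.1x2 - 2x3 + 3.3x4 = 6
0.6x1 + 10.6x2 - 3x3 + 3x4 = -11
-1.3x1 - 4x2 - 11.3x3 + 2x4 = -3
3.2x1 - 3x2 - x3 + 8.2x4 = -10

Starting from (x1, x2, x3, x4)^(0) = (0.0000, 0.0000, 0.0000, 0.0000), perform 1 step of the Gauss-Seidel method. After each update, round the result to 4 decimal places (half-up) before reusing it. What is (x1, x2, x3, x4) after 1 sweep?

Iteration 1:
  x1 = (6 - (-0.1)·0.0000 - (-2)·0.0000 - (3.3)·0.0000) / (7.4) = 0.8108
  x2 = (-11 - (0.6)·0.8108 - (-3)·0.0000 - (3)·0.0000) / (10.6) = -1.0836
  x3 = (-3 - (-1.3)·0.8108 - (-4)·-1.0836 - (2)·0.0000) / (-11.3) = 0.5558
  x4 = (-10 - (3.2)·0.8108 - (-3)·-1.0836 - (-1)·0.5558) / (8.2) = -1.8646

(0.8108, -1.0836, 0.5558, -1.8646)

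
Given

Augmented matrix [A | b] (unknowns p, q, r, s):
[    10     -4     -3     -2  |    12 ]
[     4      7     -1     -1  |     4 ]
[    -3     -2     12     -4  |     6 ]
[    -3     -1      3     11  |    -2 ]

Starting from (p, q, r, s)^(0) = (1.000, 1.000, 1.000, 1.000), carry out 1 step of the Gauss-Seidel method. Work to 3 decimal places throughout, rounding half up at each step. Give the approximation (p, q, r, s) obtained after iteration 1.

(2.100, -0.343, 1.301, 0.005)

Iteration 1:
  p = (12 - (-4)·1.000 - (-3)·1.000 - (-2)·1.000) / (10) = 2.100
  q = (4 - (4)·2.100 - (-1)·1.000 - (-1)·1.000) / (7) = -0.343
  r = (6 - (-3)·2.100 - (-2)·-0.343 - (-4)·1.000) / (12) = 1.301
  s = (-2 - (-3)·2.100 - (-1)·-0.343 - (3)·1.301) / (11) = 0.005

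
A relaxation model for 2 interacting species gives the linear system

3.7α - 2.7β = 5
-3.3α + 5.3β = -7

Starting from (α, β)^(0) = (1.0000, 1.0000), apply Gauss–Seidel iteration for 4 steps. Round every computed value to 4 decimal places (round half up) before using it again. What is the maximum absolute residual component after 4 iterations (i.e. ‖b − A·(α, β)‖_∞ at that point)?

0.2596

Iteration 1:
  α = (5 - (-2.7)·1.0000) / (3.7) = 2.0811
  β = (-7 - (-3.3)·2.0811) / (5.3) = -0.0250
Iteration 2:
  α = (5 - (-2.7)·-0.0250) / (3.7) = 1.3331
  β = (-7 - (-3.3)·1.3331) / (5.3) = -0.4907
Iteration 3:
  α = (5 - (-2.7)·-0.4907) / (3.7) = 0.9933
  β = (-7 - (-3.3)·0.9933) / (5.3) = -0.7023
Iteration 4:
  α = (5 - (-2.7)·-0.7023) / (3.7) = 0.8389
  β = (-7 - (-3.3)·0.8389) / (5.3) = -0.7984
Residual b − A·x = (-0.2596, -0.0001); ∞-norm = 0.2596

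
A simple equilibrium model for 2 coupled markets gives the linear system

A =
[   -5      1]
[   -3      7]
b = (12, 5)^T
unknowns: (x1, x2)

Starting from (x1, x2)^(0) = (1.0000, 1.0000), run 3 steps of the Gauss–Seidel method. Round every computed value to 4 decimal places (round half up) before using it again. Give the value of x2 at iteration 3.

-0.3429

Iteration 1:
  x1 = (12 - (1)·1.0000) / (-5) = -2.2000
  x2 = (5 - (-3)·-2.2000) / (7) = -0.2286
Iteration 2:
  x1 = (12 - (1)·-0.2286) / (-5) = -2.4457
  x2 = (5 - (-3)·-2.4457) / (7) = -0.3339
Iteration 3:
  x1 = (12 - (1)·-0.3339) / (-5) = -2.4668
  x2 = (5 - (-3)·-2.4668) / (7) = -0.3429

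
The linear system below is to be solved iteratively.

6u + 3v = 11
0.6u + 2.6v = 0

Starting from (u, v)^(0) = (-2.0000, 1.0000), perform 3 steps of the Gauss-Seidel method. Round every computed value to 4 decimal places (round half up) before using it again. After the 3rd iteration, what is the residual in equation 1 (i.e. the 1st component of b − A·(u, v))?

Iteration 1:
  u = (11 - (3)·1.0000) / (6) = 1.3333
  v = (0 - (0.6)·1.3333) / (2.6) = -0.3077
Iteration 2:
  u = (11 - (3)·-0.3077) / (6) = 1.9872
  v = (0 - (0.6)·1.9872) / (2.6) = -0.4586
Iteration 3:
  u = (11 - (3)·-0.4586) / (6) = 2.0626
  v = (0 - (0.6)·2.0626) / (2.6) = -0.4760
Residual b − A·x = (0.0524, 0.0000)

0.0524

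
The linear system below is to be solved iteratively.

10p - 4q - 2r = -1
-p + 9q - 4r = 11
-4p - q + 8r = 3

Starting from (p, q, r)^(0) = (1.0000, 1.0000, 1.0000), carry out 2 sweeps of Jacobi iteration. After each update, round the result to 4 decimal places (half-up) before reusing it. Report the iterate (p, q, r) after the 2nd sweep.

(0.8111, 1.7222, 0.8472)

Iteration 1:
  p = (-1 - (-4)·1.0000 - (-2)·1.0000) / (10) = 0.5000
  q = (11 - (-1)·1.0000 - (-4)·1.0000) / (9) = 1.7778
  r = (3 - (-4)·1.0000 - (-1)·1.0000) / (8) = 1.0000
Iteration 2:
  p = (-1 - (-4)·1.7778 - (-2)·1.0000) / (10) = 0.8111
  q = (11 - (-1)·0.5000 - (-4)·1.0000) / (9) = 1.7222
  r = (3 - (-4)·0.5000 - (-1)·1.7778) / (8) = 0.8472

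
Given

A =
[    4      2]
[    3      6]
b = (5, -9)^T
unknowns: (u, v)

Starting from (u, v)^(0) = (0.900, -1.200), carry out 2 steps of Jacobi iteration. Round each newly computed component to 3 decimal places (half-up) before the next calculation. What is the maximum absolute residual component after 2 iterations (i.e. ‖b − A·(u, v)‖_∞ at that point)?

1.125

Iteration 1:
  u = (5 - (2)·-1.200) / (4) = 1.850
  v = (-9 - (3)·0.900) / (6) = -1.950
Iteration 2:
  u = (5 - (2)·-1.950) / (4) = 2.225
  v = (-9 - (3)·1.850) / (6) = -2.425
Residual b − A·x = (0.950, -1.125); ∞-norm = 1.125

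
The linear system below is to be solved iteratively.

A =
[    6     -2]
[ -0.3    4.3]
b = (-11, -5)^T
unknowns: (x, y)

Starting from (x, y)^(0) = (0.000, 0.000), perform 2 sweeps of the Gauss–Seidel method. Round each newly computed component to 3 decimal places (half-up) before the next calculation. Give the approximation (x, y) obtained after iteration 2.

Iteration 1:
  x = (-11 - (-2)·0.000) / (6) = -1.833
  y = (-5 - (-0.3)·-1.833) / (4.3) = -1.291
Iteration 2:
  x = (-11 - (-2)·-1.291) / (6) = -2.264
  y = (-5 - (-0.3)·-2.264) / (4.3) = -1.321

(-2.264, -1.321)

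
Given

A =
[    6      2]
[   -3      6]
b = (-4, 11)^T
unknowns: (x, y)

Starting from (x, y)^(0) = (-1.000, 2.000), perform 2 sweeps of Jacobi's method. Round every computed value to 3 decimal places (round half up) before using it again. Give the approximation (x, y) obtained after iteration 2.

(-1.111, 1.167)

Iteration 1:
  x = (-4 - (2)·2.000) / (6) = -1.333
  y = (11 - (-3)·-1.000) / (6) = 1.333
Iteration 2:
  x = (-4 - (2)·1.333) / (6) = -1.111
  y = (11 - (-3)·-1.333) / (6) = 1.167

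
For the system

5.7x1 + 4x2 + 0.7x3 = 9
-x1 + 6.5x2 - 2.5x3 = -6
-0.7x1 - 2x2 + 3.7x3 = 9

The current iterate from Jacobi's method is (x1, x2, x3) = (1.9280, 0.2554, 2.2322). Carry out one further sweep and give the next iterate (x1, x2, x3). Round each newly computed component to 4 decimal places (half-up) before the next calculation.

(1.1256, 0.2321, 2.9352)

One sweep:
  x1 = (9 - (4)·0.2554 - (0.7)·2.2322) / (5.7) = 1.1256
  x2 = (-6 - (-1)·1.9280 - (-2.5)·2.2322) / (6.5) = 0.2321
  x3 = (9 - (-0.7)·1.9280 - (-2)·0.2554) / (3.7) = 2.9352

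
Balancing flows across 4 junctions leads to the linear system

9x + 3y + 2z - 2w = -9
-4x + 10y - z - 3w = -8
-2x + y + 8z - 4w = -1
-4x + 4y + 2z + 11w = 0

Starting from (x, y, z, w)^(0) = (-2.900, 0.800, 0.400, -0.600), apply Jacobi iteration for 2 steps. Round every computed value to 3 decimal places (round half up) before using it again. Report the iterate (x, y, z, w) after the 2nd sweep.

(-0.337, -1.946, -0.944, 0.449)

Iteration 1:
  x = (-9 - (3)·0.800 - (2)·0.400 - (-2)·-0.600) / (9) = -1.489
  y = (-8 - (-4)·-2.900 - (-1)·0.400 - (-3)·-0.600) / (10) = -2.100
  z = (-1 - (-2)·-2.900 - (1)·0.800 - (-4)·-0.600) / (8) = -1.250
  w = (0 - (-4)·-2.900 - (4)·0.800 - (2)·0.400) / (11) = -1.418
Iteration 2:
  x = (-9 - (3)·-2.100 - (2)·-1.250 - (-2)·-1.418) / (9) = -0.337
  y = (-8 - (-4)·-1.489 - (-1)·-1.250 - (-3)·-1.418) / (10) = -1.946
  z = (-1 - (-2)·-1.489 - (1)·-2.100 - (-4)·-1.418) / (8) = -0.944
  w = (0 - (-4)·-1.489 - (4)·-2.100 - (2)·-1.250) / (11) = 0.449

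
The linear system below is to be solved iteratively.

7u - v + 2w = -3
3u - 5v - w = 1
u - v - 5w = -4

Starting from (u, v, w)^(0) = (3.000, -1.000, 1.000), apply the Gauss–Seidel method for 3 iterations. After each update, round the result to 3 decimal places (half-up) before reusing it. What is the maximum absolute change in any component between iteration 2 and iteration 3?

0.012

Iteration 1:
  u = (-3 - (-1)·-1.000 - (2)·1.000) / (7) = -0.857
  v = (1 - (3)·-0.857 - (-1)·1.000) / (-5) = -0.914
  w = (-4 - (1)·-0.857 - (-1)·-0.914) / (-5) = 0.811
Iteration 2:
  u = (-3 - (-1)·-0.914 - (2)·0.811) / (7) = -0.791
  v = (1 - (3)·-0.791 - (-1)·0.811) / (-5) = -0.837
  w = (-4 - (1)·-0.791 - (-1)·-0.837) / (-5) = 0.809
Iteration 3:
  u = (-3 - (-1)·-0.837 - (2)·0.809) / (7) = -0.779
  v = (1 - (3)·-0.779 - (-1)·0.809) / (-5) = -0.829
  w = (-4 - (1)·-0.779 - (-1)·-0.829) / (-5) = 0.810
Change: (0.012, 0.008, 0.001) → max |·| = 0.012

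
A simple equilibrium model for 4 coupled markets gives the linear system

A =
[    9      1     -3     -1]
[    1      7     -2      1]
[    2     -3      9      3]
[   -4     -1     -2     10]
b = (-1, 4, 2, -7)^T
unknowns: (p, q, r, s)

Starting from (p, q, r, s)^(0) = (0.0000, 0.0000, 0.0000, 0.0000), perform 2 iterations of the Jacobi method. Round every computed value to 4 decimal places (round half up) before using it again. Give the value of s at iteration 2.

-0.6429

Iteration 1:
  p = (-1 - (1)·0.0000 - (-3)·0.0000 - (-1)·0.0000) / (9) = -0.1111
  q = (4 - (1)·0.0000 - (-2)·0.0000 - (1)·0.0000) / (7) = 0.5714
  r = (2 - (2)·0.0000 - (-3)·0.0000 - (3)·0.0000) / (9) = 0.2222
  s = (-7 - (-4)·0.0000 - (-1)·0.0000 - (-2)·0.0000) / (10) = -0.7000
Iteration 2:
  p = (-1 - (1)·0.5714 - (-3)·0.2222 - (-1)·-0.7000) / (9) = -0.1783
  q = (4 - (1)·-0.1111 - (-2)·0.2222 - (1)·-0.7000) / (7) = 0.7508
  r = (2 - (2)·-0.1111 - (-3)·0.5714 - (3)·-0.7000) / (9) = 0.6707
  s = (-7 - (-4)·-0.1111 - (-1)·0.5714 - (-2)·0.2222) / (10) = -0.6429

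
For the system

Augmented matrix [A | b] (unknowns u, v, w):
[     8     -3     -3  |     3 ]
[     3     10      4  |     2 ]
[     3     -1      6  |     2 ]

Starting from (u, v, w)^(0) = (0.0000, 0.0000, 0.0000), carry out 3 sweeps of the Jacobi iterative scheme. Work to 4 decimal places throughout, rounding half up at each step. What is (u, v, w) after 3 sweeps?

(0.4250, -0.0442, 0.0382)

Iteration 1:
  u = (3 - (-3)·0.0000 - (-3)·0.0000) / (8) = 0.3750
  v = (2 - (3)·0.0000 - (4)·0.0000) / (10) = 0.2000
  w = (2 - (3)·0.0000 - (-1)·0.0000) / (6) = 0.3333
Iteration 2:
  u = (3 - (-3)·0.2000 - (-3)·0.3333) / (8) = 0.5750
  v = (2 - (3)·0.3750 - (4)·0.3333) / (10) = -0.0458
  w = (2 - (3)·0.3750 - (-1)·0.2000) / (6) = 0.1792
Iteration 3:
  u = (3 - (-3)·-0.0458 - (-3)·0.1792) / (8) = 0.4250
  v = (2 - (3)·0.5750 - (4)·0.1792) / (10) = -0.0442
  w = (2 - (3)·0.5750 - (-1)·-0.0458) / (6) = 0.0382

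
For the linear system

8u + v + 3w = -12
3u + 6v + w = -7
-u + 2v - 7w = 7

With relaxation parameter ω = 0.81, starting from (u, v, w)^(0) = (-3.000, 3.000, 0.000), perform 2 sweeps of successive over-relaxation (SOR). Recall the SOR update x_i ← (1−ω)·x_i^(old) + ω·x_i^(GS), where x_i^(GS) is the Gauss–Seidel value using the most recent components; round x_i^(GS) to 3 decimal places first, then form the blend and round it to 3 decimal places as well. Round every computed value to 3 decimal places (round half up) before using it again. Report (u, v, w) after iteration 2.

(-1.520, -0.178, -0.763)

Iteration 1:
  u: GS value = (-12 - (1)·3.000 - (3)·0.000) / (8) = -1.875;  u ← (1−ω)·-3.000 + ω·-1.875 = -2.089
  v: GS value = (-7 - (3)·-2.089 - (1)·0.000) / (6) = -0.122;  v ← (1−ω)·3.000 + ω·-0.122 = 0.471
  w: GS value = (7 - (-1)·-2.089 - (2)·0.471) / (-7) = -0.567;  w ← (1−ω)·0.000 + ω·-0.567 = -0.459
Iteration 2:
  u: GS value = (-12 - (1)·0.471 - (3)·-0.459) / (8) = -1.387;  u ← (1−ω)·-2.089 + ω·-1.387 = -1.520
  v: GS value = (-7 - (3)·-1.520 - (1)·-0.459) / (6) = -0.330;  v ← (1−ω)·0.471 + ω·-0.330 = -0.178
  w: GS value = (7 - (-1)·-1.520 - (2)·-0.178) / (-7) = -0.834;  w ← (1−ω)·-0.459 + ω·-0.834 = -0.763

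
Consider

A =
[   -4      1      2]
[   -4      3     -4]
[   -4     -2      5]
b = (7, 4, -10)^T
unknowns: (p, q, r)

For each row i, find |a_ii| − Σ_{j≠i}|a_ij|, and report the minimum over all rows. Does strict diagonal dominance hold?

-5

row 1: |-4| − (1+2) = 1
row 2: |3| − (4+4) = -5
row 3: |5| − (4+2) = -1
minimum over rows = -5 → not strictly diagonally dominant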